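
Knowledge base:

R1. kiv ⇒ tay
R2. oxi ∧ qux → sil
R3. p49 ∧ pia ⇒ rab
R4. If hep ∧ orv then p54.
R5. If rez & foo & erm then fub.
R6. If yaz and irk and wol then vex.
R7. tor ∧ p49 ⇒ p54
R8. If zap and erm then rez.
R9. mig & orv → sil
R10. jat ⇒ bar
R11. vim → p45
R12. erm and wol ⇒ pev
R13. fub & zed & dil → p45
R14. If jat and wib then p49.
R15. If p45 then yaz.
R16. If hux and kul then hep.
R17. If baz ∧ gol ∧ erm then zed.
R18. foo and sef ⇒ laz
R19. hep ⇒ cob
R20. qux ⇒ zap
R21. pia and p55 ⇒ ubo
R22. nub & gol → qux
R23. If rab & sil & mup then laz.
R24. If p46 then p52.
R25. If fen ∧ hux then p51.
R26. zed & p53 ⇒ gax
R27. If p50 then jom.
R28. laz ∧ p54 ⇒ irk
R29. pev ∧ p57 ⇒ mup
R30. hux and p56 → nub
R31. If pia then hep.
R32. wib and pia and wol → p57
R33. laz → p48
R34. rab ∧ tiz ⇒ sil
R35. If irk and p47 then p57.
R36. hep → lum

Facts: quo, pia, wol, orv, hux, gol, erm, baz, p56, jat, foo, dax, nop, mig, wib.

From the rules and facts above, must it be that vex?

Forward chaining from the given facts derives: sil, bar, pev, p49, zed, nub, hep, p57, lum, rab, p54, cob, qux, mup, zap, laz, irk, p48, rez, fub.
The only rule concluding vex is R6, which needs yaz; that is never established.

No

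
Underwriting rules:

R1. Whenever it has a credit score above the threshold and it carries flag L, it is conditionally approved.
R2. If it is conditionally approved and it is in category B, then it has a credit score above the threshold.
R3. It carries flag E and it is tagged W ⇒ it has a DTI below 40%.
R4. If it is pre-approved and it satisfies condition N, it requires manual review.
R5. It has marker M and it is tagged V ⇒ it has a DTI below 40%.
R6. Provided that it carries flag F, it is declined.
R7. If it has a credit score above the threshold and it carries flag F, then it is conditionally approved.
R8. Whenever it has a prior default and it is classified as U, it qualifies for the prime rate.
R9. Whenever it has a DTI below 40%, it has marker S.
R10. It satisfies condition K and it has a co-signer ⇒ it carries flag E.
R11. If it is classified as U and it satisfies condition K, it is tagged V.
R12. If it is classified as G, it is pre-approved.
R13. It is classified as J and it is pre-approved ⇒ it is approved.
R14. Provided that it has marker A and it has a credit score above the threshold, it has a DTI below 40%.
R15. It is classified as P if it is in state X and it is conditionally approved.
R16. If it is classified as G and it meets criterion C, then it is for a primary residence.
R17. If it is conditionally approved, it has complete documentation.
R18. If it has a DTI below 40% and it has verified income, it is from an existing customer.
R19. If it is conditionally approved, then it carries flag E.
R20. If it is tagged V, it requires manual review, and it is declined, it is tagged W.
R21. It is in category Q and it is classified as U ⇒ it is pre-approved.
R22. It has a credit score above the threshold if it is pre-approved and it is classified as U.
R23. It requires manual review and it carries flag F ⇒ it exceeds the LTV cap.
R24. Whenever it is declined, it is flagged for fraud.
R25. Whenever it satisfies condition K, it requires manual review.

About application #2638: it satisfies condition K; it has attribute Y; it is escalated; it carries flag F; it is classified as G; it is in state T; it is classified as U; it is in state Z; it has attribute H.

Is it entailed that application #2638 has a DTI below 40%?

By R6 (it carries flag F): it is declined.
By R11 (it is classified as U, it satisfies condition K): it is tagged V.
By R12 (it is classified as G): it is pre-approved.
By R22 (it is pre-approved, it is classified as U): it has a credit score above the threshold.
By R25 (it satisfies condition K): it requires manual review.
By R7 (it has a credit score above the threshold, it carries flag F): it is conditionally approved.
By R19 (it is conditionally approved): it carries flag E.
By R20 (it is tagged V, it requires manual review, it is declined): it is tagged W.
By R3 (it carries flag E, it is tagged W): it has a DTI below 40%.

Yes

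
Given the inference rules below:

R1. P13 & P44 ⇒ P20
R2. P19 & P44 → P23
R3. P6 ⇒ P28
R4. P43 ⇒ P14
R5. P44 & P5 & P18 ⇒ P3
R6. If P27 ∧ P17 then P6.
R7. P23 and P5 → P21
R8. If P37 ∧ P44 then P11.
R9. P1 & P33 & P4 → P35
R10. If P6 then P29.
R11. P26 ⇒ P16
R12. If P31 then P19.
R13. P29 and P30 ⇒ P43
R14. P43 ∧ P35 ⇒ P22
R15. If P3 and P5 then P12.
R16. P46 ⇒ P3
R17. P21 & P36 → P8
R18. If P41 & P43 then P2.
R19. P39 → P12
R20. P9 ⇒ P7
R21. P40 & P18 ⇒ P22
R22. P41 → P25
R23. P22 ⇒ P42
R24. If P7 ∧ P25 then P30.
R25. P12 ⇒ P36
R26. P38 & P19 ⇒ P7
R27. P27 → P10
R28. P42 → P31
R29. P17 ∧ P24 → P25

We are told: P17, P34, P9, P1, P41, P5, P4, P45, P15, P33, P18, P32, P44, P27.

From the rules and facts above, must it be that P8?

Yes

P3  (by R5: P44, P5, P18)
P6  (by R6: P27, P17)
P35  (by R9: P1, P33, P4)
P29  (by R10: P6)
P12  (by R15: P3, P5)
P7  (by R20: P9)
P25  (by R22: P41)
P30  (by R24: P7, P25)
P36  (by R25: P12)
P43  (by R13: P29, P30)
P22  (by R14: P43, P35)
P42  (by R23: P22)
P31  (by R28: P42)
P19  (by R12: P31)
P23  (by R2: P19, P44)
P21  (by R7: P23, P5)
P8  (by R17: P21, P36)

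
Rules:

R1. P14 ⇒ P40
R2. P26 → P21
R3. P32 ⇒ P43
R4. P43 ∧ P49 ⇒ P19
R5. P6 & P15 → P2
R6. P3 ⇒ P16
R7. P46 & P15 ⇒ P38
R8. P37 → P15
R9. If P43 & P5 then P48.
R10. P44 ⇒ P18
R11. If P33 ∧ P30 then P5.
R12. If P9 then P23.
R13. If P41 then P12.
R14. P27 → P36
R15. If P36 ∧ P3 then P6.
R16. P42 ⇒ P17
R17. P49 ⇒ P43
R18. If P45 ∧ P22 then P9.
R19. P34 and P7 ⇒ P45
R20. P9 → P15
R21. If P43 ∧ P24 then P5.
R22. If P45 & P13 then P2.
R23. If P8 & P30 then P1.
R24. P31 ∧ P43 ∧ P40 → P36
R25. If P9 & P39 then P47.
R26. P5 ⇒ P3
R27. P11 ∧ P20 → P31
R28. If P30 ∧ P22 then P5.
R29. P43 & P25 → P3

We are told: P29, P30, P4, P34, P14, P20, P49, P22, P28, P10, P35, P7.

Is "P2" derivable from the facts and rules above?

No

Forward chaining from the given facts derives: P40, P43, P45, P5, P19, P48, P9, P15, P3, P16, P23.
Rules concluding P2: R5 needs P6; R22 needs P13 — none of these are established.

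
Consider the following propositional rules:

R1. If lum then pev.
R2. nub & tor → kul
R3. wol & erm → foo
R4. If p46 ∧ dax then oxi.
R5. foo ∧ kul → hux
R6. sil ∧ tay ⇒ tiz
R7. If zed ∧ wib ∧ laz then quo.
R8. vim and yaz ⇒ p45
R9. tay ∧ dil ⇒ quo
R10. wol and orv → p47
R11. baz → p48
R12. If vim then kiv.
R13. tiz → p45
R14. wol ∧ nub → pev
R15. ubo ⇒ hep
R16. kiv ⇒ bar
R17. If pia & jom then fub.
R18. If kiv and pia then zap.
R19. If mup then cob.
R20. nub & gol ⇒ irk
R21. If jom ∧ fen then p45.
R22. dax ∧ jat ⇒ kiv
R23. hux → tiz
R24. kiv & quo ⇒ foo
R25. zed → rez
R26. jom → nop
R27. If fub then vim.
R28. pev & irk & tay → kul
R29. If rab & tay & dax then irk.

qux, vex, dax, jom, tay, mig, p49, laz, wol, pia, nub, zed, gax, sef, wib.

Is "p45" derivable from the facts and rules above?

No

Forward chaining from the given facts derives: quo, pev, fub, rez, nop, vim, kiv, bar, zap, foo.
Rules concluding p45: R8 needs yaz; R13 needs tiz; R21 needs fen — none of these are established.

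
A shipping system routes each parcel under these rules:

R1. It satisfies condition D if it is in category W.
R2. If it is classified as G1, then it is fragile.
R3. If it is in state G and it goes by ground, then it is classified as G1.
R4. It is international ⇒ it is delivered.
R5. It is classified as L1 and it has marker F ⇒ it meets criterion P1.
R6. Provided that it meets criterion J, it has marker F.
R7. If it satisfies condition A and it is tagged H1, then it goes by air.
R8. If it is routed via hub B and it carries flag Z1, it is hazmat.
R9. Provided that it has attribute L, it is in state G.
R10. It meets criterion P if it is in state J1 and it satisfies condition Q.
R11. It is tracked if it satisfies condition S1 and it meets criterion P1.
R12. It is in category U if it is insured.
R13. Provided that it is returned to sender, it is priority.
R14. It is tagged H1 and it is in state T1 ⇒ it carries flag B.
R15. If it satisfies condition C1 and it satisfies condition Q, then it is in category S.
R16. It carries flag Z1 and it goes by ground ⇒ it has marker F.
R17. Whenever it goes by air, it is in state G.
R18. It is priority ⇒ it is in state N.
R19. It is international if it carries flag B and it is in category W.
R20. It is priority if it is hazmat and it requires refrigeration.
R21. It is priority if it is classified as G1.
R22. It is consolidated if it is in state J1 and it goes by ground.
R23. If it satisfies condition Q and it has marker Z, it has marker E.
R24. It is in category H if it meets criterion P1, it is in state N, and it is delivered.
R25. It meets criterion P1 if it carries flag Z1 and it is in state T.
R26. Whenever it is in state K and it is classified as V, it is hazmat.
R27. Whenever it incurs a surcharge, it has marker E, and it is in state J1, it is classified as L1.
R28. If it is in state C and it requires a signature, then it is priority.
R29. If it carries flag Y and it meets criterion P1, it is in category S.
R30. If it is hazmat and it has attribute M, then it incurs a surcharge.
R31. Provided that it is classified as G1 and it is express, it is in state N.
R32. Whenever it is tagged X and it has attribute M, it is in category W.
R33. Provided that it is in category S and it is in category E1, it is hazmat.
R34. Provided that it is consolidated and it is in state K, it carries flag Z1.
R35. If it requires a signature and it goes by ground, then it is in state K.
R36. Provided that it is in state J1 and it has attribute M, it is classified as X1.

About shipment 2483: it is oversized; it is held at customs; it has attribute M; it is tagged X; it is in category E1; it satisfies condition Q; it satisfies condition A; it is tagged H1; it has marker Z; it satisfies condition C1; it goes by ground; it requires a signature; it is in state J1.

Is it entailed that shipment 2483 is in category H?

Forward chaining from the given facts derives: goes by air, meets criterion P, is in category S, is in state G, is consolidated, has marker E, is in category W, is hazmat, is in state K, is classified as X1, satisfies condition D, is classified as G1, is priority, incurs a surcharge, carries flag Z1, is fragile, has marker F, is in state N, is classified as L1, meets criterion P1.
The only rule concluding "it is in category H" is R24, which needs "it is delivered"; that is never established.

No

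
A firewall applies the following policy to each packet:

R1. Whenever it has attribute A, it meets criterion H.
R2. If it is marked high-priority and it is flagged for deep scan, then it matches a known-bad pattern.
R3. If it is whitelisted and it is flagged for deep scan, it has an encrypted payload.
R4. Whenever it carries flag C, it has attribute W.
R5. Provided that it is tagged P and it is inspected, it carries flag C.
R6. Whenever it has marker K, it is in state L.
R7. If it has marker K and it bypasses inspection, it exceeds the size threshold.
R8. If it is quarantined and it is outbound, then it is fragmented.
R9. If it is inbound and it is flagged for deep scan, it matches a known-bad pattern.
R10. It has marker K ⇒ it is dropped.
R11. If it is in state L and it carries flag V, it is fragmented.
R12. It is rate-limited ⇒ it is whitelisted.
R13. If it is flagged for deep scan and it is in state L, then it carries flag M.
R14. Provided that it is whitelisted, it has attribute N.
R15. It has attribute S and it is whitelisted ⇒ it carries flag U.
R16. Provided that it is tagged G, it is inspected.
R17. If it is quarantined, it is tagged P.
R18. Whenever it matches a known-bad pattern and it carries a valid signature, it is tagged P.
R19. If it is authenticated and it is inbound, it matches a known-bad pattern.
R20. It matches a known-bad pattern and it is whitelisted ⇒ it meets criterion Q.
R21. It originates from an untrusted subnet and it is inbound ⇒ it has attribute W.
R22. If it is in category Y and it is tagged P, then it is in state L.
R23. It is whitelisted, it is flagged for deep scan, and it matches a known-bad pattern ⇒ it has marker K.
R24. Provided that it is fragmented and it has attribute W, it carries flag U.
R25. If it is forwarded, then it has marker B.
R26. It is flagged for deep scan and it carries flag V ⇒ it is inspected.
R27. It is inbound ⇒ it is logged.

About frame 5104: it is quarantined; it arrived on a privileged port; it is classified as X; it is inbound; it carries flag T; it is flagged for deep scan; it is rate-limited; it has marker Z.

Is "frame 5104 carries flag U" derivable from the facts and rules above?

No

Forward chaining from the given facts derives: matches a known-bad pattern, is whitelisted, has attribute N, is tagged P, meets criterion Q, has marker K, is logged, has an encrypted payload, is in state L, is dropped, carries flag M.
Rules concluding "it carries flag U": R15 needs "it has attribute S"; R24 needs "it is fragmented" — none of these are established.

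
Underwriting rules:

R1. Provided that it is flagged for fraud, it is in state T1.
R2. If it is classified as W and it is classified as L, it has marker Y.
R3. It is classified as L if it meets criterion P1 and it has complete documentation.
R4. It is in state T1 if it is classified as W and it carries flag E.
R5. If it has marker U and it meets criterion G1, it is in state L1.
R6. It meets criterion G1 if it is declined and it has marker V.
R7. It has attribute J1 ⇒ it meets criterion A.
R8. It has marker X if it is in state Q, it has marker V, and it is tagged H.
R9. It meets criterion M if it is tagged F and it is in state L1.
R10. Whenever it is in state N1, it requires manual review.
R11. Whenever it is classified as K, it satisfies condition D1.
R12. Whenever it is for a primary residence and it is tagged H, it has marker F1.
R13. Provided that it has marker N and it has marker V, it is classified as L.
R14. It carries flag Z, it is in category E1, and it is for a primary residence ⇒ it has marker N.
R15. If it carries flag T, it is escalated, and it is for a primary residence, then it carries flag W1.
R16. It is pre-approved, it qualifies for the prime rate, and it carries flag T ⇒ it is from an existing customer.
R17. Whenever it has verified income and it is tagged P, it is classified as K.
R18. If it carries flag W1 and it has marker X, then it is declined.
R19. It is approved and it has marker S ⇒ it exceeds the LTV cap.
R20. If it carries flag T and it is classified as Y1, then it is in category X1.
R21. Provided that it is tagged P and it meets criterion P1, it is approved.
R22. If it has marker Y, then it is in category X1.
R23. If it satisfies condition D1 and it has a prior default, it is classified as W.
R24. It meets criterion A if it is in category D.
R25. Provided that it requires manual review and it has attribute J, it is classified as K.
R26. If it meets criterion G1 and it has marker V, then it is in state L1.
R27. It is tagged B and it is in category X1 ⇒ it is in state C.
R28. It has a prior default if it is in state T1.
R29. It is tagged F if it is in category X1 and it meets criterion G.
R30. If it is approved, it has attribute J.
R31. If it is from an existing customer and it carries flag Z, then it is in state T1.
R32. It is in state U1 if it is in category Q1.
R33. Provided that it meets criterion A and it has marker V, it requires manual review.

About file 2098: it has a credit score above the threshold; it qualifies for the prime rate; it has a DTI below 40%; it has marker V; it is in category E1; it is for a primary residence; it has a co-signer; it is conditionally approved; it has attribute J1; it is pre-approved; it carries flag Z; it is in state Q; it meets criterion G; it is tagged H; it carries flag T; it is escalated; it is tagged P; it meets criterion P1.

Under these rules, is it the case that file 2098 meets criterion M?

Yes

By R7 (it has attribute J1): it meets criterion A.
By R8 (it is in state Q, it has marker V, it is tagged H): it has marker X.
By R14 (it carries flag Z, it is in category E1, it is for a primary residence): it has marker N.
By R15 (it carries flag T, it is escalated, it is for a primary residence): it carries flag W1.
By R16 (it is pre-approved, it qualifies for the prime rate, it carries flag T): it is from an existing customer.
By R18 (it carries flag W1, it has marker X): it is declined.
By R21 (it is tagged P, it meets criterion P1): it is approved.
By R30 (it is approved): it has attribute J.
By R31 (it is from an existing customer, it carries flag Z): it is in state T1.
By R33 (it meets criterion A, it has marker V): it requires manual review.
By R6 (it is declined, it has marker V): it meets criterion G1.
By R13 (it has marker N, it has marker V): it is classified as L.
By R25 (it requires manual review, it has attribute J): it is classified as K.
By R26 (it meets criterion G1, it has marker V): it is in state L1.
By R28 (it is in state T1): it has a prior default.
By R11 (it is classified as K): it satisfies condition D1.
By R23 (it satisfies condition D1, it has a prior default): it is classified as W.
By R2 (it is classified as W, it is classified as L): it has marker Y.
By R22 (it has marker Y): it is in category X1.
By R29 (it is in category X1, it meets criterion G): it is tagged F.
By R9 (it is tagged F, it is in state L1): it meets criterion M.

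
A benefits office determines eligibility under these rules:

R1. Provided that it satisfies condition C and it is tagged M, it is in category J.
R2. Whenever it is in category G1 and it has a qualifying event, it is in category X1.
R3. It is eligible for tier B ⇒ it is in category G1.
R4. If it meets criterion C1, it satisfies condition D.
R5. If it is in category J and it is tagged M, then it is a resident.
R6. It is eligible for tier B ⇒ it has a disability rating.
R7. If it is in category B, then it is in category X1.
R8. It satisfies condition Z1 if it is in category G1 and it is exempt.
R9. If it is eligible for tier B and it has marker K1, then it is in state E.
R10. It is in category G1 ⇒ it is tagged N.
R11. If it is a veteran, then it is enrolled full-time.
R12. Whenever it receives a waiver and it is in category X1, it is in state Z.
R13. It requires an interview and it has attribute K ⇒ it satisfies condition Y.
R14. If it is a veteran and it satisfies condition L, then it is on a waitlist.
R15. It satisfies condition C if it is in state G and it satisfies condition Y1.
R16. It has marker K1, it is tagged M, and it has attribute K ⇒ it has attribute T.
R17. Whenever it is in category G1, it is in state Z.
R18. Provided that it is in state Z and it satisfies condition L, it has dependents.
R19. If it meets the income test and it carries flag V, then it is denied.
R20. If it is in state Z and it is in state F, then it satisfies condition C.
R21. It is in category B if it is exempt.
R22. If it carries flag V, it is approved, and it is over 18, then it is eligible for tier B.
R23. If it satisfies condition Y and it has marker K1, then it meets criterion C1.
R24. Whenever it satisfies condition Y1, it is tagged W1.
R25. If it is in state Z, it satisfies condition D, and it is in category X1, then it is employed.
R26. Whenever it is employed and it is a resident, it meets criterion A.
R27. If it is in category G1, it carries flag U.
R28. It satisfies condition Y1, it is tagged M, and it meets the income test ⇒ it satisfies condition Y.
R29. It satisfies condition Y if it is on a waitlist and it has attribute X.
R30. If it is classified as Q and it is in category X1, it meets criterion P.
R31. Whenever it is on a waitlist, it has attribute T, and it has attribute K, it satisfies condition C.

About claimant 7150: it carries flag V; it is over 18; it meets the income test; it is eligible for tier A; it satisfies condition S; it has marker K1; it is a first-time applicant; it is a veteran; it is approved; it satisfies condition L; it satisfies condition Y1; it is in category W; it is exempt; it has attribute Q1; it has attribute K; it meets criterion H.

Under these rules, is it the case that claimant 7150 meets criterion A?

Forward chaining from the given facts derives: is enrolled full-time, is on a waitlist, is denied, is in category B, is eligible for tier B, is tagged W1, is in category G1, has a disability rating, is in category X1, satisfies condition Z1, is in state E, is tagged N, is in state Z, has dependents, carries flag U.
The only rule concluding "it meets criterion A" is R26, which needs "it is employed"; that is never established.

No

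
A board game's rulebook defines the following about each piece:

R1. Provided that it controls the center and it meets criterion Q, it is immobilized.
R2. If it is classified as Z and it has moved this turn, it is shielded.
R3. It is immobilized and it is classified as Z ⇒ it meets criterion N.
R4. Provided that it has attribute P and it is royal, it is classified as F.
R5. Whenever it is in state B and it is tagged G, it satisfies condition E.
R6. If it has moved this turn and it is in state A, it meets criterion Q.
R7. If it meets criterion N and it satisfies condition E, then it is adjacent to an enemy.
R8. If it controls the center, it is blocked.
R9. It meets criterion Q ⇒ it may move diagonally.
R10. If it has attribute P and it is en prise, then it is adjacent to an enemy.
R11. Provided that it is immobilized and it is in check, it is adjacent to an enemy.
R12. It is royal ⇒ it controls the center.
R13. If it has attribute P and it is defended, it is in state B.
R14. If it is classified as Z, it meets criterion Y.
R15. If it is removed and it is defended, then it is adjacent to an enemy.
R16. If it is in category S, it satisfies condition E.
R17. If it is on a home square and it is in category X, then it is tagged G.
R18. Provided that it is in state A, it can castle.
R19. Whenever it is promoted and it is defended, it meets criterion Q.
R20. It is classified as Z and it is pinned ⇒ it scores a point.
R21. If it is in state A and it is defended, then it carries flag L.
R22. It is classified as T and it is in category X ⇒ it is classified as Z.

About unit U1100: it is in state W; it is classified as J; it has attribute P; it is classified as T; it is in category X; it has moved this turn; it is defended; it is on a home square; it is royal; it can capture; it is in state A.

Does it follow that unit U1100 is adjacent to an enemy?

By R6 (it has moved this turn, it is in state A): it meets criterion Q.
By R12 (it is royal): it controls the center.
By R13 (it has attribute P, it is defended): it is in state B.
By R17 (it is on a home square, it is in category X): it is tagged G.
By R22 (it is classified as T, it is in category X): it is classified as Z.
By R1 (it controls the center, it meets criterion Q): it is immobilized.
By R3 (it is immobilized, it is classified as Z): it meets criterion N.
By R5 (it is in state B, it is tagged G): it satisfies condition E.
By R7 (it meets criterion N, it satisfies condition E): it is adjacent to an enemy.

Yes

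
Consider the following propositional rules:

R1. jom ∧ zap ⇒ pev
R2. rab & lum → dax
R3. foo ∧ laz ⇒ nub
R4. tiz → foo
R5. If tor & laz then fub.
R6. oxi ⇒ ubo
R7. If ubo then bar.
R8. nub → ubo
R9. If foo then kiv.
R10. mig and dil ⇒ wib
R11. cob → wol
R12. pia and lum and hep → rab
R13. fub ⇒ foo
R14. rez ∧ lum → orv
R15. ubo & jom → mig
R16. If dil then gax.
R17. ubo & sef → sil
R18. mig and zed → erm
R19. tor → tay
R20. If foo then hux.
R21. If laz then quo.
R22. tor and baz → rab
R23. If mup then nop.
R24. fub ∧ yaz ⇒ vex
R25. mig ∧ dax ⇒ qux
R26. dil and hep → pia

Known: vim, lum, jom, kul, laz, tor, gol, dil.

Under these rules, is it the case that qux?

Forward chaining from the given facts derives: fub, foo, gax, tay, hux, quo, nub, ubo, kiv, mig, bar, wib.
The only rule concluding qux is R25, which needs dax; that is never established.

No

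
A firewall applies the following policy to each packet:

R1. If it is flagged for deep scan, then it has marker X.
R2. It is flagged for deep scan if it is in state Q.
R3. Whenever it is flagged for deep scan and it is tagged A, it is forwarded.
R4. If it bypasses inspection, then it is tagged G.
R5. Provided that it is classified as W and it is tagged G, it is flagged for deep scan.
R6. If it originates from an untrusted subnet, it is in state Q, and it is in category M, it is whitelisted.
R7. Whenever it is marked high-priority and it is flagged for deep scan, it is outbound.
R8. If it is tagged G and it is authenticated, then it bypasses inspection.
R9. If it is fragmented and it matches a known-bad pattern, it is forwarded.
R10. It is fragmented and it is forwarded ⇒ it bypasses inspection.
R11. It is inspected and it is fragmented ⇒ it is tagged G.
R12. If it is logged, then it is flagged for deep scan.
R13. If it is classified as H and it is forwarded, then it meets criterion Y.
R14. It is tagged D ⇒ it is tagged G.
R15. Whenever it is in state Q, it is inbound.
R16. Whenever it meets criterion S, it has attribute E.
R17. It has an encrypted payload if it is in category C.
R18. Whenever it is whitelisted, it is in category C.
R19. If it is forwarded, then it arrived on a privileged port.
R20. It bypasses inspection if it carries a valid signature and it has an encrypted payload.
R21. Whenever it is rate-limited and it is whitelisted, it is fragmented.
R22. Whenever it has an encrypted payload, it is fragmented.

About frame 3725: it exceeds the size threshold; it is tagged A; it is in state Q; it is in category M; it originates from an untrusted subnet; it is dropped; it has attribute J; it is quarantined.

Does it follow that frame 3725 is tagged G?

By R2 (it is in state Q): it is flagged for deep scan.
By R3 (it is flagged for deep scan, it is tagged A): it is forwarded.
By R6 (it originates from an untrusted subnet, it is in state Q, it is in category M): it is whitelisted.
By R18 (it is whitelisted): it is in category C.
By R17 (it is in category C): it has an encrypted payload.
By R22 (it has an encrypted payload): it is fragmented.
By R10 (it is fragmented, it is forwarded): it bypasses inspection.
By R4 (it bypasses inspection): it is tagged G.

Yes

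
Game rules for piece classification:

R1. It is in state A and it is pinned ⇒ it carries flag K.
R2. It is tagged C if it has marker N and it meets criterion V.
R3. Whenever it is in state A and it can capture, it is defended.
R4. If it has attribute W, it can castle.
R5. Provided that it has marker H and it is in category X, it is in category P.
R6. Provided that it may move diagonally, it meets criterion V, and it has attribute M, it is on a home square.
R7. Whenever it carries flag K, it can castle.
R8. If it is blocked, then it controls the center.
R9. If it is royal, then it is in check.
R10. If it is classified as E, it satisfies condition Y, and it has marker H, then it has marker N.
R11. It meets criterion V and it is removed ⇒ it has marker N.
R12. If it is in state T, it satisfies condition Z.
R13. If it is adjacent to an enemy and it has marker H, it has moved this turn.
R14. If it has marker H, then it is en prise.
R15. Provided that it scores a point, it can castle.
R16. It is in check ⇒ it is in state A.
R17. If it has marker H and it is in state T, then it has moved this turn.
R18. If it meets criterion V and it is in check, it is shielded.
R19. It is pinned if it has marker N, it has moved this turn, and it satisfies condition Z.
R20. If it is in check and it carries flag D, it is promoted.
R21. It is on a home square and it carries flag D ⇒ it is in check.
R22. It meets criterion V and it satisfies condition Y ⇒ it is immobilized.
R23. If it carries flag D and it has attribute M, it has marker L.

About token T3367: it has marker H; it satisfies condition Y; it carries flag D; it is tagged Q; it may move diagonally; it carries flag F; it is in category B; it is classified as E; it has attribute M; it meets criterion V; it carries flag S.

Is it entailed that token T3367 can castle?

No

Forward chaining from the given facts derives: is on a home square, has marker N, is en prise, is in check, is immobilized, has marker L, is tagged C, is in state A, is shielded, is promoted.
Rules concluding "it can castle": R4 needs "it has attribute W"; R7 needs "it carries flag K"; R15 needs "it scores a point" — none of these are established.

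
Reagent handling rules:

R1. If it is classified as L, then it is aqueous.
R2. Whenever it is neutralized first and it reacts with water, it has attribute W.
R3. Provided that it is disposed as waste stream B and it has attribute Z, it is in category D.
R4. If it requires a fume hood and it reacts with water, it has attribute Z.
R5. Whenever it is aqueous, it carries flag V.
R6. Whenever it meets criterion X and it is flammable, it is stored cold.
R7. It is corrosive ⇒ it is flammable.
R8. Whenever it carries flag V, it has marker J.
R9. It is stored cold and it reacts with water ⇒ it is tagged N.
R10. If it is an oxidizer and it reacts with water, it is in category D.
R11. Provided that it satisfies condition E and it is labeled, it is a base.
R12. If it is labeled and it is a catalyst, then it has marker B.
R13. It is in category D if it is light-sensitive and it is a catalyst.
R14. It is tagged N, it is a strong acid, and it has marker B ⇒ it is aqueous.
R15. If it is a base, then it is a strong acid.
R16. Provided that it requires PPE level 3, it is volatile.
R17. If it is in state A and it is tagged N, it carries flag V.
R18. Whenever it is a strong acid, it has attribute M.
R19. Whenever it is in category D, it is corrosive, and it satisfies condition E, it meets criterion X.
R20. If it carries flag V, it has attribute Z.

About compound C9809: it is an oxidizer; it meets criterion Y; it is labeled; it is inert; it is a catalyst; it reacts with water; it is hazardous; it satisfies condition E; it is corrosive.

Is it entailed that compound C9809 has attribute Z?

Yes

By R7 (it is corrosive): it is flammable.
By R10 (it is an oxidizer, it reacts with water): it is in category D.
By R11 (it satisfies condition E, it is labeled): it is a base.
By R12 (it is labeled, it is a catalyst): it has marker B.
By R15 (it is a base): it is a strong acid.
By R19 (it is in category D, it is corrosive, it satisfies condition E): it meets criterion X.
By R6 (it meets criterion X, it is flammable): it is stored cold.
By R9 (it is stored cold, it reacts with water): it is tagged N.
By R14 (it is tagged N, it is a strong acid, it has marker B): it is aqueous.
By R5 (it is aqueous): it carries flag V.
By R20 (it carries flag V): it has attribute Z.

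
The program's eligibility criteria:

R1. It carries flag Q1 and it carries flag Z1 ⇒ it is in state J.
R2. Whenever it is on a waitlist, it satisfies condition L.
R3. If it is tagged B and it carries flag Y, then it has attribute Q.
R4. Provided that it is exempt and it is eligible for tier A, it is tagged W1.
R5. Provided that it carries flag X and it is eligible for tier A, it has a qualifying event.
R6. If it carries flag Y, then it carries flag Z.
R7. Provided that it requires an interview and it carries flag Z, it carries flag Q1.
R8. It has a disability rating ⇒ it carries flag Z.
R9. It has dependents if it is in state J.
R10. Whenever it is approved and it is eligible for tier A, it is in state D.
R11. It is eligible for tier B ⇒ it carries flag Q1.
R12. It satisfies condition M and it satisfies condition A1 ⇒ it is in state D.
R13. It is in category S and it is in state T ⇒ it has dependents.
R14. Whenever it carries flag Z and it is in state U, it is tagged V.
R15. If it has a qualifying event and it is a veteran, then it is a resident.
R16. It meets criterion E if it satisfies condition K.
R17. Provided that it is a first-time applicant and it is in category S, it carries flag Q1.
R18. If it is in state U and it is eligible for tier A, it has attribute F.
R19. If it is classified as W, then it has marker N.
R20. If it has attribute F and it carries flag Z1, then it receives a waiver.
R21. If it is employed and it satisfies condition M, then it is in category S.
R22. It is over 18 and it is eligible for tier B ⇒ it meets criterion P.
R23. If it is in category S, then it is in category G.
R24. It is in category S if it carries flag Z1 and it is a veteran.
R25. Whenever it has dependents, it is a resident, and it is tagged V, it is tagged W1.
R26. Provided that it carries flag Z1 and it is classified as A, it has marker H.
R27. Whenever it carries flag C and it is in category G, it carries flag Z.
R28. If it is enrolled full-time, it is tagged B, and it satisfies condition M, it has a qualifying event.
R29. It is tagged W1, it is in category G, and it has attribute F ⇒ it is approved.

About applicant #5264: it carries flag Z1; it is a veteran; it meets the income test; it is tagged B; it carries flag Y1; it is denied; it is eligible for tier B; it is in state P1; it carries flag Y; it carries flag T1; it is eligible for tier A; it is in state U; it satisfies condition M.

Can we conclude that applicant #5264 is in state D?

No

Forward chaining from the given facts derives: has attribute Q, carries flag Z, carries flag Q1, is tagged V, has attribute F, receives a waiver, is in category S, is in state J, has dependents, is in category G.
Rules concluding "it is in state D": R10 needs "it is approved"; R12 needs "it satisfies condition A1" — none of these are established.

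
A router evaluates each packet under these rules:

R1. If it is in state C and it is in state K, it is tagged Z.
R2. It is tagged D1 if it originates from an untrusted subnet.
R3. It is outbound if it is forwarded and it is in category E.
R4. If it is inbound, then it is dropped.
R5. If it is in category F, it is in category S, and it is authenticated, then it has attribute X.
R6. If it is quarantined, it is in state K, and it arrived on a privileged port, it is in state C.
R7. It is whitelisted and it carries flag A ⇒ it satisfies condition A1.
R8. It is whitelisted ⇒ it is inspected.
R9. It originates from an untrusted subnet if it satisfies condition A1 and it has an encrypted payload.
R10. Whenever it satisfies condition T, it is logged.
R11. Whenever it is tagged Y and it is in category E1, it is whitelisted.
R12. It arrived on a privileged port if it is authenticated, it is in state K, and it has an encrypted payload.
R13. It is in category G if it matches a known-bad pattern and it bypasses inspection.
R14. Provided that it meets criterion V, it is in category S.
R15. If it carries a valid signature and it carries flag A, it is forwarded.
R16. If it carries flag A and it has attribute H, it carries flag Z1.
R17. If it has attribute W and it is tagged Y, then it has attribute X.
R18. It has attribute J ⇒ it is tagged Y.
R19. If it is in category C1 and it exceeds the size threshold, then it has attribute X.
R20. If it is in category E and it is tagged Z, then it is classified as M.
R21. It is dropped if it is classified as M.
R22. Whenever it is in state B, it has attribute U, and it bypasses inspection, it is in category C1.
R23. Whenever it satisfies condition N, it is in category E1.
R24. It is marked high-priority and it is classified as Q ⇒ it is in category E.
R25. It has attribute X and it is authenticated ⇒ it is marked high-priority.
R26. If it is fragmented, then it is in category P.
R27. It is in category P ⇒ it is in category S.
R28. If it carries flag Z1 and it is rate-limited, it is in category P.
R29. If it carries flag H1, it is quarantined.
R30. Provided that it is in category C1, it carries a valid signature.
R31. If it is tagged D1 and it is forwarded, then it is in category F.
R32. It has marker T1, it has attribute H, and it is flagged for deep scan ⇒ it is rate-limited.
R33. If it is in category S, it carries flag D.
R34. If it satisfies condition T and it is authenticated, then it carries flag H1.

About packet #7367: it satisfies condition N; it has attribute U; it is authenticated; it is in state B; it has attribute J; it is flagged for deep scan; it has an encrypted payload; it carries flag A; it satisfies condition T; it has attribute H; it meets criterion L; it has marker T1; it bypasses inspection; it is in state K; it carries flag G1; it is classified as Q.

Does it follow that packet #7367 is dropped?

By R12 (it is authenticated, it is in state K, it has an encrypted payload): it arrived on a privileged port.
By R16 (it carries flag A, it has attribute H): it carries flag Z1.
By R18 (it has attribute J): it is tagged Y.
By R22 (it is in state B, it has attribute U, it bypasses inspection): it is in category C1.
By R23 (it satisfies condition N): it is in category E1.
By R30 (it is in category C1): it carries a valid signature.
By R32 (it has marker T1, it has attribute H, it is flagged for deep scan): it is rate-limited.
By R34 (it satisfies condition T, it is authenticated): it carries flag H1.
By R11 (it is tagged Y, it is in category E1): it is whitelisted.
By R15 (it carries a valid signature, it carries flag A): it is forwarded.
By R28 (it carries flag Z1, it is rate-limited): it is in category P.
By R29 (it carries flag H1): it is quarantined.
By R6 (it is quarantined, it is in state K, it arrived on a privileged port): it is in state C.
By R7 (it is whitelisted, it carries flag A): it satisfies condition A1.
By R9 (it satisfies condition A1, it has an encrypted payload): it originates from an untrusted subnet.
By R27 (it is in category P): it is in category S.
By R1 (it is in state C, it is in state K): it is tagged Z.
By R2 (it originates from an untrusted subnet): it is tagged D1.
By R31 (it is tagged D1, it is forwarded): it is in category F.
By R5 (it is in category F, it is in category S, it is authenticated): it has attribute X.
By R25 (it has attribute X, it is authenticated): it is marked high-priority.
By R24 (it is marked high-priority, it is classified as Q): it is in category E.
By R20 (it is in category E, it is tagged Z): it is classified as M.
By R21 (it is classified as M): it is dropped.

Yes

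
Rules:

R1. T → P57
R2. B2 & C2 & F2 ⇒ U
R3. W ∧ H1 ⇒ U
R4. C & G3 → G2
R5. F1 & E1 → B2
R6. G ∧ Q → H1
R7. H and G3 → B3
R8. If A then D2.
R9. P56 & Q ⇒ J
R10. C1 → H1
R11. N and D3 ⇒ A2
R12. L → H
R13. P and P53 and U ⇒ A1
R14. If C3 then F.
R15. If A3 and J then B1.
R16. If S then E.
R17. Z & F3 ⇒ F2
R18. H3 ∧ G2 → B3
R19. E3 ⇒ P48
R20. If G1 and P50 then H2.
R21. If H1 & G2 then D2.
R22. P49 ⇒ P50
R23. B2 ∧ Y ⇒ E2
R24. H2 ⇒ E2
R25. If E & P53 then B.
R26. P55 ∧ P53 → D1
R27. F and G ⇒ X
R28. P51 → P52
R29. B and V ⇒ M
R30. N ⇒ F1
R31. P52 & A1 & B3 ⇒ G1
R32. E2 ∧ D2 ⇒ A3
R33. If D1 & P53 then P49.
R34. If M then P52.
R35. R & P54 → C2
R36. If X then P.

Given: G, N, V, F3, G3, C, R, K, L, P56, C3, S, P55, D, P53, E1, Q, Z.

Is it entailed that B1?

Forward chaining from the given facts derives: G2, H1, J, H, F, E, F2, D2, B, D1, X, M, F1, P49, P52, P, B2, B3, P50.
The only rule concluding B1 is R15, which needs A3; that is never established.

No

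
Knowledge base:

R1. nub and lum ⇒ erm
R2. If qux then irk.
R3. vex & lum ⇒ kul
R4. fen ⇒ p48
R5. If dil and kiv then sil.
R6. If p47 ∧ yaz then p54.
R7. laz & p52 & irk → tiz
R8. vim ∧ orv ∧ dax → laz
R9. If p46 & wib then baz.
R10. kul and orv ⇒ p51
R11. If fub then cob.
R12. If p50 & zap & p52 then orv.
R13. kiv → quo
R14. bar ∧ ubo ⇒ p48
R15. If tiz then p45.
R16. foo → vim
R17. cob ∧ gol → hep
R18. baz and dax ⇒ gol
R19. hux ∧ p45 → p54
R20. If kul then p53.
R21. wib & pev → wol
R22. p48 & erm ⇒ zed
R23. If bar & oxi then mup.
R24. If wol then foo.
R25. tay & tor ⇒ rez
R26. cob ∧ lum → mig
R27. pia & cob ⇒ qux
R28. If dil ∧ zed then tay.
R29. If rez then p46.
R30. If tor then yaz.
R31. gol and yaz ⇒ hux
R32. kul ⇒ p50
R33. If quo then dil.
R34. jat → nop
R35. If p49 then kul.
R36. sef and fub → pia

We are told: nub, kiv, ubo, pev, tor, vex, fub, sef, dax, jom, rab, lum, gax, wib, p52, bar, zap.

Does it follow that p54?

erm  (by R1: nub, lum)
kul  (by R3: vex, lum)
cob  (by R11: fub)
quo  (by R13: kiv)
p48  (by R14: bar, ubo)
wol  (by R21: wib, pev)
zed  (by R22: p48, erm)
foo  (by R24: wol)
yaz  (by R30: tor)
p50  (by R32: kul)
dil  (by R33: quo)
pia  (by R36: sef, fub)
orv  (by R12: p50, zap, p52)
vim  (by R16: foo)
qux  (by R27: pia, cob)
tay  (by R28: dil, zed)
irk  (by R2: qux)
laz  (by R8: vim, orv, dax)
rez  (by R25: tay, tor)
p46  (by R29: rez)
tiz  (by R7: laz, p52, irk)
baz  (by R9: p46, wib)
p45  (by R15: tiz)
gol  (by R18: baz, dax)
hux  (by R31: gol, yaz)
p54  (by R19: hux, p45)

Yes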